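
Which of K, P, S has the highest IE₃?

K

Consider each +2 ion: K²⁺ is already 1 electron into the core; P²⁺ still has 3 valence electrons; S²⁺ still has 4 valence electrons.
Pulling an electron out of a noble-gas core costs far more than removing a remaining valence electron, so K sits at the high end of IE_3.
Valence configurations: P²⁺ [Ne]3s²3p¹, S²⁺ [Ne]3s²3p².
Tabulated IE_3 (kJ/mol): K 4420, P 2914, S 3357.
Putting it together, IE_3: P < S < K.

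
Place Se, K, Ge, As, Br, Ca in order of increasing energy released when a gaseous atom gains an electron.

K is in period 4, group 1; Ca is in period 4, group 2; Ge is in period 4, group 14; As is in period 4, group 15; Se is in period 4, group 16; Br is in period 4, group 17.
EA tends to increase across a period and decrease down a group, though the pattern is less regular than for IE or radius.
All lie in period 4; the across-period trend (electron affinity increases left to right) applies, with the exception below.
Note the exception: K has a higher electron affinity than Ca, contrary to the simple trend — adding an electron to Ca (ns²) has to open a new, higher-energy np subshell, which is unfavourable.
Note the exception: Ge has a higher electron affinity than As, contrary to the simple trend — adding an electron to As's half-filled 4p³ is unfavourable, so Ge (4p²) has the more exothermic EA.
Tabulated electron affinity (kJ/mol): K 48, Ca 2, Ge 119, As 78, Se 195, Br 325.
So from lowest to highest: Ca < K < As < Ge < Se < Br.

Ca < K < As < Ge < Se < Br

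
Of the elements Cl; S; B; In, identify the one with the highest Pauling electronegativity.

EN rises left→right (higher Z_eff, smaller atoms) and falls top→bottom (larger, more shielded atoms).
These span different periods and groups, so the two trends combine.
B > In: B sits above In in group 13, so the down-group effect alone puts B higher.
S > B: period and group pull opposite ways; the across-period shift dominates (2.58 vs 2.04).
Cl > S: Cl lies to the right of S in period 3, so the across-period effect alone puts Cl higher.
Approximate values (Pauling): B 2.04, S 2.58, Cl 3.16, In 1.78.
The highest Pauling electronegativity among these belongs to Cl.

Cl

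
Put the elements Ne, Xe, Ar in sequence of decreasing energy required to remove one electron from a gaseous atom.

Ne is in period 2, group 18; Ar is in period 3, group 18; Xe is in period 5, group 18.
First ionization energy rises across a period (greater Z_eff holds electrons more tightly) and falls down a group (valence electrons are farther from the nucleus).
All are in group 18, so first ionization energy increases up the group.
So from highest to lowest: Ne > Ar > Xe.

Ne > Ar > Xe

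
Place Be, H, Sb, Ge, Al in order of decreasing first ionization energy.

H > Be > Sb > Ge > Al

H is in period 1, group 1; Be is in period 2, group 2; Al is in period 3, group 13; Ge is in period 4, group 14; Sb is in period 5, group 15.
Removing the outermost electron gets harder across a period and easier down a group.
These sit on a diagonal, where the across-period and down-group effects partly cancel.
Ge > Al: the two effects oppose for this pair; the across-period effect wins (762 vs 578 kJ/mol).
Sb > Ge: the two effects oppose for this pair; the across-period effect wins (831 vs 762 kJ/mol).
Be > Sb: the two effects oppose for this pair; the down-group effect wins (900 vs 831 kJ/mol).
H > Be: period and group pull opposite ways; the down-group shift dominates (1312 vs 900 kJ/mol).
Approximate values (kJ/mol): H 1312, Be 900, Al 578, Ge 762, Sb 831.
So from highest to lowest: H > Be > Sb > Ge > Al.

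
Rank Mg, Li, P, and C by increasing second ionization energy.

Consider each +1 ion: Mg⁺ still has 1 valence electron; Li⁺ is the bare [He] core; P⁺ still has 4 valence electrons; C⁺ still has 3 valence electrons.
Breaking into a closed-shell core is much more expensive than removing a leftover valence electron — Li has the largest IE_2 here.
Valence configurations: Mg⁺ [Ne]3s¹, P⁺ [Ne]3s²3p², C⁺ [He]2s²2p¹.
The numbers (kJ/mol): Mg 1451, Li 7298, P 1907, C 2353.
Overall IE_2 order: Mg < P < C < Li.

Mg < P < C < Li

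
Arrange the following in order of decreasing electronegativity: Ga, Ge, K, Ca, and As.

As > Ge > Ga > Ca > K

K is in period 4, group 1; Ca is in period 4, group 2; Ga is in period 4, group 13; Ge is in period 4, group 14; As is in period 4, group 15.
EN rises left→right (higher Z_eff, smaller atoms) and falls top→bottom (larger, more shielded atoms).
All lie in period 4, so electronegativity increases left to right.
So from highest to lowest: As > Ge > Ga > Ca > K.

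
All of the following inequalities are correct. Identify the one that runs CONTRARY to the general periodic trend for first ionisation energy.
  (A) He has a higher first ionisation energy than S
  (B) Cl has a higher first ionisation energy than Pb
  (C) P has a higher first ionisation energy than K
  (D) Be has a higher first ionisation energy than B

(D)

The general trend: first ionisation energy increases across a period and decreases down a group.
(A) He (period 1, group 18) vs S (period 3, group 16): the stated order agrees with the simple trend.
(B) Cl (period 3, group 17) vs Pb (period 6, group 14): the stated order agrees with the simple trend.
(C) P (period 3, group 15) vs K (period 4, group 1): the stated order agrees with the simple trend.
(D) Be (period 2, group 2) vs B (period 2, group 13): the stated order contradicts the simple trend.
The exception is (D): removing B's lone 2p electron is easier than breaking Be's filled 2s².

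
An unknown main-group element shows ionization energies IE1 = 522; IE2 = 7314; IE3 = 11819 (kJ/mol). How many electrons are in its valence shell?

1

Look for the largest jump between consecutive ionization energies: IE2/IE1 ≈ 14.0, far larger than any earlier ratio.
That jump marks the point where a core electron is being removed. So the atom has 1 valence electron.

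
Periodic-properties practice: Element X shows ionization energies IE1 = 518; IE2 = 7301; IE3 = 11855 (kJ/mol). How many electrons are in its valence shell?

1

Look for the largest jump between consecutive ionization energies: IE2/IE1 ≈ 14.1, far larger than any earlier ratio.
That jump marks the point where a core electron is being removed. So the atom has 1 valence electron.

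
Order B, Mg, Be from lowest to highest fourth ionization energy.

Consider each +3 ion: B³⁺ is the bare [He] core; Mg³⁺ is already 1 electron into the core; Be³⁺ is already 1 electron into the core.
All of these are removing an electron from a noble-gas core or deeper; the smaller core (lower principal quantum number) is held far more tightly, and within a period the higher nuclear charge binds the same core more tightly.
The numbers (kJ/mol): B 25026, Mg 10543, Be 21007.
Overall IE_4 order: Mg < Be < B.

Mg < Be < B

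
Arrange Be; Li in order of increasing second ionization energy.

Be < Li

Consider each +1 ion: Be⁺ still has 1 valence electron; Li⁺ is the bare [He] core.
Breaking into a closed-shell core is much more expensive than removing a leftover valence electron — Li has the largest IE_2 here.
Approximate IE_2 values (kJ/mol): Be 1757, Li 7298.
Overall IE_2 order: Be < Li.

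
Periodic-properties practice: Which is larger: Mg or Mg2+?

Mg

Forming Mg2+ removes 2 electrons from Mg. Fewer electrons for the same nuclear charge means less shielding and a higher Z_eff on the remaining electrons, and for main-group metals the entire outer shell is lost.
A cation is smaller than its parent atom: Mg2+ < Mg.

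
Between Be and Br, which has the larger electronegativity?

Br

EN rises left→right (higher Z_eff, smaller atoms) and falls top→bottom (larger, more shielded atoms).
Neither a single period nor a single group — weigh both effects.
Br > Be: the two effects oppose for this pair; the across-period effect wins (2.96 vs 1.57).
For reference (Pauling): Be 1.57, Br 2.96.
So Br has the larger electronegativity (Br > Be).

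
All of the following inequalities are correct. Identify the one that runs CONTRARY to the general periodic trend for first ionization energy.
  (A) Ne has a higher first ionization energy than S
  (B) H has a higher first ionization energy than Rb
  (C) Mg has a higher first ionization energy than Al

The general trend: first ionization energy increases across a period and decreases down a group.
(A) Ne (period 2, group 18) vs S (period 3, group 16): the stated order agrees with the simple trend.
(B) H (period 1, group 1) vs Rb (period 5, group 1): the stated order agrees with the simple trend.
(C) Mg (period 3, group 2) vs Al (period 3, group 13): the stated order contradicts the simple trend.
The exception is (C): Al's single 3p electron is easier to remove than one from Mg's filled 3s².

(C)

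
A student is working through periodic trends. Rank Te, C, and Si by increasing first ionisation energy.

C is in period 2, group 14; Si is in period 3, group 14; Te is in period 5, group 16.
Across a period the outer electron is held more tightly (higher IE₁); down a group it sits in a higher shell, more shielded, and comes off more easily.
Here both period and group differ, so the two effects have to be weighed against each other.
Te > Si: period and group pull opposite ways; the across-period shift dominates (869 vs 786 kJ/mol).
C > Te: period and group pull opposite ways; the down-group shift dominates (1086 vs 869 kJ/mol).
For reference (kJ/mol): C 1086, Si 786, Te 869.
So from lowest to highest: Si < Te < C.

Si, Te, C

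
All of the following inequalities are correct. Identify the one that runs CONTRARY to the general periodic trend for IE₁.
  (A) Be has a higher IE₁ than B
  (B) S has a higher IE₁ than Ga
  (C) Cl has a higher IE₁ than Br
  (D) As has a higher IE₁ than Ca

The general trend: IE₁ increases across a period and decreases down a group.
(A) Be (period 2, group 2) vs B (period 2, group 13): the stated order contradicts the simple trend.
(B) S (period 3, group 16) vs Ga (period 4, group 13): the stated order agrees with the simple trend.
(C) Cl (period 3, group 17) vs Br (period 4, group 17): the stated order agrees with the simple trend.
(D) As (period 4, group 15) vs Ca (period 4, group 2): the stated order agrees with the simple trend.
The exception is (A): removing B's lone 2p electron is easier than breaking Be's filled 2s².

(A)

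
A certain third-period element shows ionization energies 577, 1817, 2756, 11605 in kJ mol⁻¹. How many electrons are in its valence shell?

Look for the largest jump between consecutive ionization energies: IE4/IE3 ≈ 4.2, far larger than any earlier ratio.
That jump marks the point where a core electron is being removed. So the atom has 3 valence electrons.

3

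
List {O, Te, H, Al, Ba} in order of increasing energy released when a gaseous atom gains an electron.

Ba < Al < H < O < Te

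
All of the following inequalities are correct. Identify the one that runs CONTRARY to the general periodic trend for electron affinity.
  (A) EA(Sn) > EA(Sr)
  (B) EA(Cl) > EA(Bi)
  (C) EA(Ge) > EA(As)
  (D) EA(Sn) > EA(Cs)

(C)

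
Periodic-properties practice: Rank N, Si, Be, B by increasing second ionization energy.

Si, Be, B, N

Consider each +1 ion: N⁺ still has 4 valence electrons; Si⁺ still has 3 valence electrons; Be⁺ still has 1 valence electron; B⁺ still has 2 valence electrons.
All are still removing valence electrons, so compare the +1 ions as you would atoms: IE_2 generally rises across a period (higher Z_eff) and falls down a group (larger shell), subject to the usual subshell exceptions.
Valence configurations: N⁺ [He]2s²2p², Si⁺ [Ne]3s²3p¹, Be⁺ [He]2s¹, B⁺ [He]2s².
The numbers (kJ/mol): N 2856, Si 1577, Be 1757, B 2427.
Putting it together, IE_2: Si < Be < B < N.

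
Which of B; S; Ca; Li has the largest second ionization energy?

Li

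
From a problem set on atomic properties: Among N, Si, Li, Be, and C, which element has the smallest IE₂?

Si

After 1 electron has been removed, what remains? N⁺ still has 4 valence electrons; Si⁺ still has 3 valence electrons; Li⁺ is the bare [He] core; Be⁺ still has 1 valence electron; C⁺ still has 3 valence electrons.
Pulling an electron out of a noble-gas core costs far more than removing a remaining valence electron, so Li sits at the high end of IE_2.
Valence configurations: N⁺ [He]2s²2p², Si⁺ [Ne]3s²3p¹, Be⁺ [He]2s¹, C⁺ [He]2s²2p¹.
The numbers (kJ/mol): N 2856, Si 1577, Li 7298, Be 1757, C 2353.
Hence IE_2: Si < Be < C < N < Li.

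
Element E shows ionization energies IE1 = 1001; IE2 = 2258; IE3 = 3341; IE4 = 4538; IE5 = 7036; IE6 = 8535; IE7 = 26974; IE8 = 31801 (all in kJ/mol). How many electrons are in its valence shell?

Look for the largest jump between consecutive ionization energies: IE7/IE6 ≈ 3.2, far larger than any earlier ratio.
That jump marks the point where a core electron is being removed. So the atom has 6 valence electrons.

6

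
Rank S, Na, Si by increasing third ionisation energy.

Si < S < Na

After 2 electrons have been removed, what remains? S²⁺ still has 4 valence electrons; Na²⁺ is already 1 electron into the core; Si²⁺ still has 2 valence electrons.
Breaking into a closed-shell core is much more expensive than removing a leftover valence electron — Na has the largest IE_3 here.
Valence configurations: S²⁺ [Ne]3s²3p², Si²⁺ [Ne]3s².
The numbers (kJ/mol): S 3357, Na 6910, Si 3232.
Putting it together, IE_3: Si < S < Na.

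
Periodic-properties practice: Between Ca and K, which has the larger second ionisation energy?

K

The second ionization energy removes an electron from the +1 ion. For each element: Ca⁺ still has 1 valence electron; K⁺ is the bare [Ar] core.
Core electrons are held far more tightly than valence electrons, so K tops the IE_2 order.
The numbers (kJ/mol): Ca 1145, K 3052.
Putting it together, IE_2: Ca < K.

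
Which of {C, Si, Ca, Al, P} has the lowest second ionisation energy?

Ca

The second ionization energy removes an electron from the +1 ion. For each element: C⁺ still has 3 valence electrons; Si⁺ still has 3 valence electrons; Ca⁺ still has 1 valence electron; Al⁺ still has 2 valence electrons; P⁺ still has 4 valence electrons.
All are still removing valence electrons, so compare the +1 ions as you would atoms: IE_2 generally rises across a period (higher Z_eff) and falls down a group (larger shell), subject to the usual subshell exceptions.
Valence configurations: C⁺ [He]2s²2p¹, Si⁺ [Ne]3s²3p¹, Ca⁺ [Ar]4s¹, Al⁺ [Ne]3s², P⁺ [Ne]3s²3p².
Si⁺ loses a lone 3p electron whereas Al⁺ must break into a filled 3s² pair, so IE_2(Al) > IE_2(Si) even though Si has the higher nuclear charge.
Tabulated IE_2 (kJ/mol): C 2353, Si 1577, Ca 1145, Al 1817, P 1907.
So the second ionization energies run Ca < Si < Al < P < C.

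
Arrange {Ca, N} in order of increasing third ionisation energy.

Consider each +2 ion: Ca²⁺ is the bare [Ar] core; N²⁺ still has 3 valence electrons.
Pulling an electron out of a noble-gas core costs far more than removing a remaining valence electron, so Ca sits at the high end of IE_3.
Approximate IE_3 values (kJ/mol): Ca 4912, N 4578.
So the third ionization energies run N < Ca.

N, Ca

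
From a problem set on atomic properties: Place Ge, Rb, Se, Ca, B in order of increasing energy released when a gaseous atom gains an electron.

Ca < B < Rb < Ge < Se

B is in period 2, group 13; Ca is in period 4, group 2; Ge is in period 4, group 14; Se is in period 4, group 16; Rb is in period 5, group 1.
EA tends to increase across a period and decrease down a group, though the pattern is less regular than for IE or radius.
Neither a single period nor a single group — weigh both effects.
B > Ca: relative to Ca, both the across-period and down-group shifts push B's electron affinity up.
Rb > B: this pair runs against the simple trend — see the exception note.
Ge > Rb: both effects reinforce here, so Ge is clearly the higher of the two.
Se > Ge: both are in period 4; the period trend gives Se the larger value.
Note the exception: Rb has a higher electron affinity than B, contrary to the simple trend — B's ns²np¹ configuration gives only a small electron affinity — the sparsely filled np subshell binds an added electron weakly.
Note the exception: Rb has a higher electron affinity than Ca, contrary to the simple trend — adding an electron to Ca (ns²) has to open a new, higher-energy np subshell, which is unfavourable.
Approximate values (kJ/mol): B 27, Ca 2, Ge 119, Se 195, Rb 47.
So from lowest to highest: Ca < B < Rb < Ge < Se.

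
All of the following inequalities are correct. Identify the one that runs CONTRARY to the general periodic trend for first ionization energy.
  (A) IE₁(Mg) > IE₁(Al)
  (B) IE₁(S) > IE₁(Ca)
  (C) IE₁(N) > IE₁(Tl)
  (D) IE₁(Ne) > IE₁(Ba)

The general trend: first ionization energy increases across a period and decreases down a group.
(A) Mg (period 3, group 2) vs Al (period 3, group 13): the stated order contradicts the simple trend.
(B) S (period 3, group 16) vs Ca (period 4, group 2): the stated order agrees with the simple trend.
(C) N (period 2, group 15) vs Tl (period 6, group 13): the stated order agrees with the simple trend.
(D) Ne (period 2, group 18) vs Ba (period 6, group 2): the stated order agrees with the simple trend.
The exception is (A): Al's single 3p electron is easier to remove than one from Mg's filled 3s².

(A)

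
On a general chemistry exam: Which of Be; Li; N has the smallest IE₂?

Be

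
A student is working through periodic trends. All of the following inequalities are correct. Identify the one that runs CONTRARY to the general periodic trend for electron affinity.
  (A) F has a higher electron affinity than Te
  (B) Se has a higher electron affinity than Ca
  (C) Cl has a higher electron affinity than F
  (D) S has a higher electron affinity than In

The general trend: electron affinity increases across a period and decreases down a group.
(A) F (period 2, group 17) vs Te (period 5, group 16): the stated order agrees with the simple trend.
(B) Se (period 4, group 16) vs Ca (period 4, group 2): the stated order agrees with the simple trend.
(C) Cl (period 3, group 17) vs F (period 2, group 17): the stated order contradicts the simple trend.
(D) S (period 3, group 16) vs In (period 5, group 13): the stated order agrees with the simple trend.
The exception is (C): F's small 2p subshell makes the incoming electron feel strong e⁻–e⁻ repulsion, so Cl actually releases more energy on gaining an electron.

(C)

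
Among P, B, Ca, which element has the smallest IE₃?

P

The third ionization energy removes an electron from the +2 ion. For each element: P²⁺ still has 3 valence electrons; B²⁺ still has 1 valence electron; Ca²⁺ is the bare [Ar] core.
Breaking into a closed-shell core is much more expensive than removing a leftover valence electron — Ca has the largest IE_3 here.
Valence configurations: P²⁺ [Ne]3s²3p¹, B²⁺ [He]2s¹.
Tabulated IE_3 (kJ/mol): P 2914, B 3660, Ca 4912.
Putting it together, IE_3: P < B < Ca.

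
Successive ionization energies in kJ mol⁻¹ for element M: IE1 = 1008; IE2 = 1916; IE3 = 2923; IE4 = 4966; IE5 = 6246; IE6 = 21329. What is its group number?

Look for the largest jump between consecutive ionization energies: IE6/IE5 ≈ 3.4, far larger than any earlier ratio.
That jump marks the point where a core electron is being removed. So the atom has 5 valence electrons.
A main-group element with 5 valence electrons is in group 15.

Group 15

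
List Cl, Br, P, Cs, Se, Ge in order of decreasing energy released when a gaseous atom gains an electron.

Cl > Br > Se > Ge > P > Cs

P is in period 3, group 15; Cl is in period 3, group 17; Ge is in period 4, group 14; Se is in period 4, group 16; Br is in period 4, group 17; Cs is in period 6, group 1.
Atoms with high Z_eff and room in the valence shell (especially the halogens) have the most exothermic electron affinities.
These span different periods and groups, so the two trends combine.
P > Cs: both effects reinforce here, so P is clearly the higher of the two.
Ge > P: this pair runs against the simple trend — see the exception note.
Se > Ge: Se lies to the right of Ge in period 4, so the across-period effect alone puts Se higher.
Br > Se: Br lies to the right of Se in period 4, so the across-period effect alone puts Br higher.
Cl > Br: Cl sits above Br in group 17, so the down-group effect alone puts Cl higher.
Note the exception: Ge has a higher electron affinity than P, contrary to the simple trend — adding an electron to P's half-filled np³ subshell costs electron-pairing energy.
Tabulated electron affinity (kJ/mol): P 72, Cl 349, Ge 119, Se 195, Br 325, Cs 46.
So from highest to lowest: Cl > Br > Se > Ge > P > Cs.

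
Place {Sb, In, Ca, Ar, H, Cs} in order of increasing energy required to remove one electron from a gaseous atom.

Cs < In < Ca < Sb < H < Ar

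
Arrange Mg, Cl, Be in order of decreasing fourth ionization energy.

After 3 electrons have been removed, what remains? Mg³⁺ is already 1 electron into the core; Cl³⁺ still has 4 valence electrons; Be³⁺ is already 1 electron into the core.
Pulling an electron out of a noble-gas core costs far more than removing a remaining valence electron, so Mg and Be sit at the high end of IE_4.
Tabulated IE_4 (kJ/mol): Mg 10543, Cl 5159, Be 21007.
So the fourth ionization energies run Cl < Mg < Be.

Be > Mg > Cl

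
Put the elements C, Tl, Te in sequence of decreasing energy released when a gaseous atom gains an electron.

Te > C > Tl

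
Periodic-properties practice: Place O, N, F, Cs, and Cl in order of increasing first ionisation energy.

Cs < Cl < O < N < F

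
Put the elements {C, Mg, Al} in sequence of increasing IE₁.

Al < Mg < C

C is in period 2, group 14; Mg is in period 3, group 2; Al is in period 3, group 13.
Across a period the outer electron is held more tightly (higher IE₁); down a group it sits in a higher shell, more shielded, and comes off more easily.
Neither a single period nor a single group — weigh both effects.
Mg > Al: this pair runs against the simple trend — see the exception note.
C > Mg: relative to Mg, both the across-period and down-group shifts push C's first ionization energy up.
Note the exception: Mg has a higher first ionization energy than Al, contrary to the simple trend — Al's single 3p electron is easier to remove than one from Mg's filled 3s².
Tabulated first ionization energy (kJ/mol): C 1086, Mg 738, Al 578.
So from lowest to highest: Al < Mg < C.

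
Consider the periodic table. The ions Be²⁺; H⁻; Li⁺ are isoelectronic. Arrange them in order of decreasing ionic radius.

All of these have 2 electrons, so size is governed by nuclear charge alone: the more protons, the stronger the pull on the same electron cloud, and the smaller the ion.
Nuclear charges: Be²⁺ (Z=4), Li⁺ (Z=3), H⁻ (Z=1).
Largest to smallest: H⁻ > Li⁺ > Be²⁺.

H⁻ > Li⁺ > Be²⁺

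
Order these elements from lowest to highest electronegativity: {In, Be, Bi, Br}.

Be < In < Bi < Br

Be is in period 2, group 2; Br is in period 4, group 17; In is in period 5, group 13; Bi is in period 6, group 15.
Smaller atoms with higher effective nuclear charge are more electronegative.
These span different periods and groups, so the two trends combine.
In > Be: period and group pull opposite ways; the across-period shift dominates (1.78 vs 1.57).
Bi > In: period and group pull opposite ways; the across-period shift dominates (2.02 vs 1.78).
Br > Bi: both effects reinforce here, so Br is clearly the higher of the two.
Approximate values (Pauling): Be 1.57, Br 2.96, In 1.78, Bi 2.02.
So from lowest to highest: Be < In < Bi < Br.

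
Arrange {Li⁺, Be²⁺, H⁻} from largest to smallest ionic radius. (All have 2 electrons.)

H⁻, Li⁺, Be²⁺

All of these have 2 electrons, so size is governed by nuclear charge alone: the more protons, the stronger the pull on the same electron cloud, and the smaller the ion.
Nuclear charges: Be²⁺ (Z=4), Li⁺ (Z=3), H⁻ (Z=1).
Largest to smallest: H⁻ > Li⁺ > Be²⁺.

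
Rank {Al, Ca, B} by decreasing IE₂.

The second ionization energy removes an electron from the +1 ion. For each element: Al⁺ still has 2 valence electrons; Ca⁺ still has 1 valence electron; B⁺ still has 2 valence electrons.
All are still removing valence electrons, so compare the +1 ions as you would atoms: IE_2 generally rises across a period (higher Z_eff) and falls down a group (larger shell), subject to the usual subshell exceptions.
Valence configurations: Al⁺ [Ne]3s², Ca⁺ [Ar]4s¹, B⁺ [He]2s².
Tabulated IE_2 (kJ/mol): Al 1817, Ca 1145, B 2427.
Putting it together, IE_2: Ca < Al < B.

B > Al > Ca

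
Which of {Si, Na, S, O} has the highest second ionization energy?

Na

IE_2 is the cost of taking one more electron from the +1 cation: Si⁺ still has 3 valence electrons; Na⁺ is the bare [Ne] core; S⁺ still has 5 valence electrons; O⁺ still has 5 valence electrons.
Core electrons are held far more tightly than valence electrons, so Na tops the IE_2 order.
Valence configurations: Si⁺ [Ne]3s²3p¹, S⁺ [Ne]3s²3p³, O⁺ [He]2s²2p³.
Approximate IE_2 values (kJ/mol): Si 1577, Na 4562, S 2252, O 3388.
So the second ionization energies run Si < S < O < Na.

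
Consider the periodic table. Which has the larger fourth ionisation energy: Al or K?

Al

After 3 electrons have been removed, what remains? Al³⁺ is the bare [Ne] core; K³⁺ is already 2 electrons into the core.
All of these are removing an electron from a noble-gas core or deeper; the smaller core (lower principal quantum number) is held far more tightly, and within a period the higher nuclear charge binds the same core more tightly.
Tabulated IE_4 (kJ/mol): Al 11577, K 5877.
Hence IE_4: K < Al.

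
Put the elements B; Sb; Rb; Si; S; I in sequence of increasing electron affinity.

B < Rb < Sb < Si < S < I

EA tends to increase across a period and decrease down a group, though the pattern is less regular than for IE or radius.
These span different periods and groups, so the two trends combine.
Rb > B: this pair runs against the simple trend — see the exception note.
Sb > Rb: Sb lies to the right of Rb in period 5, so the across-period effect alone puts Sb higher.
Si > Sb: the two effects oppose for this pair; the down-group effect wins (134 vs 103 kJ/mol).
S > Si: both are in period 3; the period trend gives S the larger value.
I > S: period and group pull opposite ways; the across-period shift dominates (295 vs 200 kJ/mol).
Note the exception: Rb has a higher electron affinity than B, contrary to the simple trend — B's ns²np¹ configuration gives only a small electron affinity — the sparsely filled np subshell binds an added electron weakly.
Approximate values (kJ/mol): B 27, Si 134, S 200, Rb 47, Sb 103, I 295.
So from lowest to highest: B < Rb < Sb < Si < S < I.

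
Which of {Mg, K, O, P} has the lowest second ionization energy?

Mg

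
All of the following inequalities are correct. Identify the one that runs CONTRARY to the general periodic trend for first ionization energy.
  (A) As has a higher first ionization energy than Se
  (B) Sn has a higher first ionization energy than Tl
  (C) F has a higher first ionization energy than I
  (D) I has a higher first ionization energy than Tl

The general trend: first ionization energy increases across a period and decreases down a group.
(A) As (period 4, group 15) vs Se (period 4, group 16): the stated order contradicts the simple trend.
(B) Sn (period 5, group 14) vs Tl (period 6, group 13): the stated order agrees with the simple trend.
(C) F (period 2, group 17) vs I (period 5, group 17): the stated order agrees with the simple trend.
(D) I (period 5, group 17) vs Tl (period 6, group 13): the stated order agrees with the simple trend.
The exception is (A): Se (4p⁴) ionizes more easily than half-filled As (4p³).

(A)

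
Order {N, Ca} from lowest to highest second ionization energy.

Ca < N

After 1 electron has been removed, what remains? N⁺ still has 4 valence electrons; Ca⁺ still has 1 valence electron.
All are still removing valence electrons, so compare the +1 ions as you would atoms: IE_2 generally rises across a period (higher Z_eff) and falls down a group (larger shell), subject to the usual subshell exceptions.
Valence configurations: N⁺ [He]2s²2p², Ca⁺ [Ar]4s¹.
Tabulated IE_2 (kJ/mol): N 2856, Ca 1145.
Putting it together, IE_2: Ca < N.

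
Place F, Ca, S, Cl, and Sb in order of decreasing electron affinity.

Cl > F > S > Sb > Ca

F is in period 2, group 17; S is in period 3, group 16; Cl is in period 3, group 17; Ca is in period 4, group 2; Sb is in period 5, group 15.
Adding an electron releases more energy for atoms nearer the top right (short of the noble gases).
Neither a single period nor a single group — weigh both effects.
Sb > Ca: period and group pull opposite ways; the across-period shift dominates (103 vs 2 kJ/mol).
S > Sb: relative to Sb, both the across-period and down-group shifts push S's electron affinity up.
F > S: relative to S, both the across-period and down-group shifts push F's electron affinity up.
Cl > F: this pair runs against the simple trend — see the exception note.
Note the exception: Cl has a higher electron affinity than F, contrary to the simple trend — F's small 2p subshell makes the incoming electron feel strong e⁻–e⁻ repulsion, so Cl actually releases more energy on gaining an electron.
Tabulated electron affinity (kJ/mol): F 328, S 200, Cl 349, Ca 2, Sb 103.
So from highest to lowest: Cl > F > S > Sb > Ca.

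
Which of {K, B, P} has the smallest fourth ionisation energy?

P

The fourth ionization energy removes an electron from the +3 ion. For each element: K³⁺ is already 2 electrons into the core; B³⁺ is the bare [He] core; P³⁺ still has 2 valence electrons.
Breaking into a closed-shell core is much more expensive than removing a leftover valence electron — K and B have the largest IE_4 here.
Approximate IE_4 values (kJ/mol): K 5877, B 25026, P 4964.
So the fourth ionization energies run P < K < B.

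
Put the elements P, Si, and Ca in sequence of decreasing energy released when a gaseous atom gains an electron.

Si is in period 3, group 14; P is in period 3, group 15; Ca is in period 4, group 2.
Adding an electron releases more energy for atoms nearer the top right (short of the noble gases).
Neither a single period nor a single group — weigh both effects.
P > Ca: both effects reinforce here, so P is clearly the higher of the two.
Si > P: this pair runs against the simple trend — see the exception note.
Note the exception: Si has a higher electron affinity than P, contrary to the simple trend — adding an electron to P's half-filled 3p³ is unfavourable, so Si (3p²) has the more exothermic EA.
Approximate values (kJ/mol): Si 134, P 72, Ca 2.
So from highest to lowest: Si > P > Ca.

Si > P > Ca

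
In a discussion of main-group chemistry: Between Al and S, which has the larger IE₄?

Al

IE_4 is the cost of taking one more electron from the +3 cation: Al³⁺ is the bare [Ne] core; S³⁺ still has 3 valence electrons.
Breaking into a closed-shell core is much more expensive than removing a leftover valence electron — Al has the largest IE_4 here.
Tabulated IE_4 (kJ/mol): Al 11577, S 4556.
Overall IE_4 order: S < Al.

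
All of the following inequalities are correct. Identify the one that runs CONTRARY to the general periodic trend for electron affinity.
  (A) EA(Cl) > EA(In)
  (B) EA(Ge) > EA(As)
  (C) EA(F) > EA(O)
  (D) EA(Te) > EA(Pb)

(B)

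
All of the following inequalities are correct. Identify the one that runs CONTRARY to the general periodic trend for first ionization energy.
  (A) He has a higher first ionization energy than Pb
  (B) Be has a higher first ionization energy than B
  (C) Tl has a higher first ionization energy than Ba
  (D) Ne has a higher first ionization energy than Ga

The general trend: first ionization energy increases across a period and decreases down a group.
(A) He (period 1, group 18) vs Pb (period 6, group 14): the stated order agrees with the simple trend.
(B) Be (period 2, group 2) vs B (period 2, group 13): the stated order contradicts the simple trend.
(C) Tl (period 6, group 13) vs Ba (period 6, group 2): the stated order agrees with the simple trend.
(D) Ne (period 2, group 18) vs Ga (period 4, group 13): the stated order agrees with the simple trend.
The exception is (B): removing B's lone 2p electron is easier than breaking Be's filled 2s².

(B)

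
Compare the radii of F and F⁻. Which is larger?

Forming F⁻ adds 1 electron to F. More electron–electron repulsion in the same shell, with unchanged nuclear charge, lets the cloud expand.
An anion is larger than its parent atom: F⁻ > F.

F⁻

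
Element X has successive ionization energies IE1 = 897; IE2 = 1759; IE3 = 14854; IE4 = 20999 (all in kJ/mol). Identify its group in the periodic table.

Look for the largest jump between consecutive ionization energies: IE3/IE2 ≈ 8.4, far larger than any earlier ratio.
That jump marks the point where a core electron is being removed. So the atom has 2 valence electrons.
A main-group element with 2 valence electrons is in group 2.

Group 2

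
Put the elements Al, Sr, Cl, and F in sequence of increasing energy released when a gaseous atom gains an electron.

Sr < Al < F < Cl

F is in period 2, group 17; Al is in period 3, group 13; Cl is in period 3, group 17; Sr is in period 5, group 2.
Adding an electron releases more energy for atoms nearer the top right (short of the noble gases).
Here both period and group differ, so the two effects have to be weighed against each other.
Al > Sr: both effects reinforce here, so Al is clearly the higher of the two.
F > Al: relative to Al, both the across-period and down-group shifts push F's electron affinity up.
Cl > F: this pair runs against the simple trend — see the exception note.
Note the exception: Cl has a higher electron affinity than F, contrary to the simple trend — F's small 2p subshell makes the incoming electron feel strong e⁻–e⁻ repulsion, so Cl actually releases more energy on gaining an electron.
Tabulated electron affinity (kJ/mol): F 328, Al 42, Cl 349, Sr 5.
So from lowest to highest: Sr < Al < F < Cl.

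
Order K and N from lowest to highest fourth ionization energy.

K < N

The fourth ionization energy removes an electron from the +3 ion. For each element: K³⁺ is already 2 electrons into the core; N³⁺ still has 2 valence electrons.
Usually core removal costs more than valence removal, but here the competition is close: a tightly held n=2 valence electron can cost more to remove than an n=3 core electron, so the actual values have to decide it.
The numbers (kJ/mol): K 5877, N 7475.
So the fourth ionization energies run K < N.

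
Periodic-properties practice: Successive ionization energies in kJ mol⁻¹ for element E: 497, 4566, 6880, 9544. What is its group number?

Look for the largest jump between consecutive ionization energies: IE2/IE1 ≈ 9.2, far larger than any earlier ratio.
That jump marks the point where a core electron is being removed. So the atom has 1 valence electron.
A main-group element with 1 valence electron is in group 1.

Group 1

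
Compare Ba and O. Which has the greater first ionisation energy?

O

Removing the outermost electron gets harder across a period and easier down a group.
Here both period and group differ, so the two effects have to be weighed against each other.
O > Ba: relative to Ba, both the across-period and down-group shifts push O's first ionization energy up.
Tabulated first ionization energy (kJ/mol): O 1314, Ba 503.
So O has the greater first ionisation energy (O > Ba).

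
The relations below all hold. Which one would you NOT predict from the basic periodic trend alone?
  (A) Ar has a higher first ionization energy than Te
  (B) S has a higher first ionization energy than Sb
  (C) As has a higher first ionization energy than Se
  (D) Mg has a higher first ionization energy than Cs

The general trend: first ionization energy increases across a period and decreases down a group.
(A) Ar (period 3, group 18) vs Te (period 5, group 16): the stated order agrees with the simple trend.
(B) S (period 3, group 16) vs Sb (period 5, group 15): the stated order agrees with the simple trend.
(C) As (period 4, group 15) vs Se (period 4, group 16): the stated order contradicts the simple trend.
(D) Mg (period 3, group 2) vs Cs (period 6, group 1): the stated order agrees with the simple trend.
The exception is (C): Se (4p⁴) ionizes more easily than half-filled As (4p³).

(C)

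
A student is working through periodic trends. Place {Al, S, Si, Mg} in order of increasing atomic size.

Mg is in period 3, group 2; Al is in period 3, group 13; Si is in period 3, group 14; S is in period 3, group 16.
Atomic radius shrinks across a period as nuclear charge pulls the same shell inward, and grows down a group as new shells are added.
All lie in period 3, so atomic radius increases right to left.
So from smallest to largest: S < Si < Al < Mg.

S < Si < Al < Mg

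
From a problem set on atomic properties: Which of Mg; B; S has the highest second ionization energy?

B

Consider each +1 ion: Mg⁺ still has 1 valence electron; B⁺ still has 2 valence electrons; S⁺ still has 5 valence electrons.
All are still removing valence electrons, so compare the +1 ions as you would atoms: IE_2 generally rises across a period (higher Z_eff) and falls down a group (larger shell), subject to the usual subshell exceptions.
Valence configurations: Mg⁺ [Ne]3s¹, B⁺ [He]2s², S⁺ [Ne]3s²3p³.
Approximate IE_2 values (kJ/mol): Mg 1451, B 2427, S 2252.
Putting it together, IE_2: Mg < S < B.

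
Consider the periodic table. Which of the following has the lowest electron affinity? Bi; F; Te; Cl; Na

F is in period 2, group 17; Na is in period 3, group 1; Cl is in period 3, group 17; Te is in period 5, group 16; Bi is in period 6, group 15.
Atoms with high Z_eff and room in the valence shell (especially the halogens) have the most exothermic electron affinities.
These span different periods and groups, so the two trends combine.
Bi > Na: the two effects oppose for this pair; the across-period effect wins (91 vs 53 kJ/mol).
Te > Bi: relative to Bi, both the across-period and down-group shifts push Te's electron affinity up.
F > Te: both effects reinforce here, so F is clearly the higher of the two.
Cl > F: this pair runs against the simple trend — see the exception note.
Note the exception: Cl has a higher electron affinity than F, contrary to the simple trend — F's small 2p subshell makes the incoming electron feel strong e⁻–e⁻ repulsion, so Cl actually releases more energy on gaining an electron.
Approximate values (kJ/mol): F 328, Na 53, Cl 349, Te 190, Bi 91.
The lowest electron affinity among these belongs to Na.

Na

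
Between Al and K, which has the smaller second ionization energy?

Al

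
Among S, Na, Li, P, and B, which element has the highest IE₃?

IE_3 is the cost of taking one more electron from the +2 cation: S²⁺ still has 4 valence electrons; Na²⁺ is already 1 electron into the core; Li²⁺ is already 1 electron into the core; P²⁺ still has 3 valence electrons; B²⁺ still has 1 valence electron.
Core electrons are held far more tightly than valence electrons, so Na and Li top the IE_3 order.
Valence configurations: S²⁺ [Ne]3s²3p², P²⁺ [Ne]3s²3p¹, B²⁺ [He]2s¹.
Approximate IE_3 values (kJ/mol): S 3357, Na 6910, Li 11815, P 2914, B 3660.
Putting it together, IE_3: P < S < B < Na < Li.

Li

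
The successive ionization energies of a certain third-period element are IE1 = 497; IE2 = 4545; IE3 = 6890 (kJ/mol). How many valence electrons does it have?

1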